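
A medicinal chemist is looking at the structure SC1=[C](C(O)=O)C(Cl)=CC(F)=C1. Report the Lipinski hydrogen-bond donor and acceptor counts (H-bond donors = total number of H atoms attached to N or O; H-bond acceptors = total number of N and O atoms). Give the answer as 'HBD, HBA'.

Donors: find every N or O and count the H atoms it carries.
  atom 5 (O): bond orders sum to 1 → 1 H
  atom 6 (O): bond orders sum to 2 → 0 H
Lipinski HBD = 1.
Acceptors: N atoms = 0, O atoms = 2 → HBA = 2.

1, 2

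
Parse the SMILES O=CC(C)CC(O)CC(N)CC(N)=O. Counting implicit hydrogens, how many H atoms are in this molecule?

Walk through each heavy atom and fill implicit hydrogens from standard valence (C 4, N 3, O 2, S 2, halogen 1):
  atom 1: O, bond orders sum to 2 (valence 2) → 0 H
  atom 2: C, bond orders sum to 3 (valence 4) → 1 H
  atom 3: C, bond orders sum to 3 (valence 4) → 1 H
  atom 4: C, bond orders sum to 1 (valence 4) → 3 H
  atom 5: C, bond orders sum to 2 (valence 4) → 2 H
  atom 6: C, bond orders sum to 3 (valence 4) → 1 H
  atom 7: O, bond orders sum to 1 (valence 2) → 1 H
  atom 8: C, bond orders sum to 2 (valence 4) → 2 H
  atom 9: C, bond orders sum to 3 (valence 4) → 1 H
  atom 10: N, bond orders sum to 1 (valence 3) → 2 H
  atom 11: C, bond orders sum to 2 (valence 4) → 2 H
  atom 12: C, bond orders sum to 4 (valence 4) → 0 H
  atom 13: N, bond orders sum to 1 (valence 3) → 2 H
  atom 14: O, bond orders sum to 2 (valence 2) → 0 H
Total hydrogens: 18.

18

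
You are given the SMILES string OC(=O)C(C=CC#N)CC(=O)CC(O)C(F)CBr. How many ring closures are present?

0

In SMILES, each pair of matching ring-closure digits denotes one ring-closing bond; the number of such bonds equals the number of independent rings.
Ring-closure bonds here: 0.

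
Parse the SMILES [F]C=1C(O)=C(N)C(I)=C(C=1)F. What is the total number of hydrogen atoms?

4

Walk through each heavy atom and fill implicit hydrogens from standard valence (C 4, N 3, O 2, S 2, halogen 1):
  atom 1: F with explicit H count 0
  atom 2: C, bond orders sum to 4 (valence 4) → 0 H
  atom 3: C, bond orders sum to 4 (valence 4) → 0 H
  atom 4: O, bond orders sum to 1 (valence 2) → 1 H
  atom 5: C, bond orders sum to 4 (valence 4) → 0 H
  atom 6: N, bond orders sum to 1 (valence 3) → 2 H
  atom 7: C, bond orders sum to 4 (valence 4) → 0 H
  atom 8: I (halogen, monovalent) → 0 H
  atom 9: C, bond orders sum to 4 (valence 4) → 0 H
  atom 10: C, bond orders sum to 3 (valence 4) → 1 H
  atom 11: F (halogen, monovalent) → 0 H
Total hydrogens: 4.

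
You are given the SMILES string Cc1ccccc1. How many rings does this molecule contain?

1

In SMILES, each pair of matching ring-closure digits denotes one ring-closing bond; the number of such bonds equals the number of independent rings.
Ring-closure bonds here: 1.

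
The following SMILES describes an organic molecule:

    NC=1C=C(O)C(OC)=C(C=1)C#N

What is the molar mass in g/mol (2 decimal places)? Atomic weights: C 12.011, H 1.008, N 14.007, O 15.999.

164.16 g/mol

First, the molecular formula is C8H8N2O2 (counting implicit H from valence).
  C: 8 × 12.011 = 96.088
  H: 8 × 1.008 = 8.064
  N: 2 × 14.007 = 28.014
  O: 2 × 15.999 = 31.998
Sum: 8×12.011 + 8×1.008 + 2×14.007 + 2×15.999 = 164.164 → 164.16 g/mol.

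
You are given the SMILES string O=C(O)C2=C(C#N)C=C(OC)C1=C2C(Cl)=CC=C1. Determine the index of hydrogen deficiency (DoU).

Molecular formula: C13H8ClNO3.
DoU = (2C + 2 + N − H − X) / 2, where X is the halogen count and O/S are ignored.
    = (2·13 + 2 + 1 − 8 − 1) / 2 = 20 / 2 = 10.

10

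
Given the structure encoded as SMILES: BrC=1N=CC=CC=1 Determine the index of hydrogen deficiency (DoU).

4

Degree of unsaturation = (number of rings) + (number of π bonds).
Ring closures in the SMILES: 1.
π bonds: 3 double bonds (each 1 DoU) → 3 DoU from unsaturation.
Total DoU = 1 + 3 = 4.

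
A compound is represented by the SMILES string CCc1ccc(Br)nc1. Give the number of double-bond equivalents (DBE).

Molecular formula: C7H8BrN.
DoU = (2C + 2 + N − H − X) / 2, where X is the halogen count and O/S are ignored.
    = (2·7 + 2 + 1 − 8 − 1) / 2 = 8 / 2 = 4.

4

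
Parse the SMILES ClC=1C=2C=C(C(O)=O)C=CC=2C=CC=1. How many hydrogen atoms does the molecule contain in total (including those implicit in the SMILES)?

Walk through each heavy atom and fill implicit hydrogens from standard valence (C 4, N 3, O 2, S 2, halogen 1):
  atom 1: Cl (halogen, monovalent) → 0 H
  atom 2: C, bond orders sum to 4 (valence 4) → 0 H
  atom 3: C, bond orders sum to 4 (valence 4) → 0 H
  atom 4: C, bond orders sum to 3 (valence 4) → 1 H
  atom 5: C, bond orders sum to 4 (valence 4) → 0 H
  atom 6: C, bond orders sum to 4 (valence 4) → 0 H
  atom 7: O, bond orders sum to 1 (valence 2) → 1 H
  atom 8: O, bond orders sum to 2 (valence 2) → 0 H
  atom 9: C, bond orders sum to 3 (valence 4) → 1 H
  atom 10: C, bond orders sum to 3 (valence 4) → 1 H
  atom 11: C, bond orders sum to 4 (valence 4) → 0 H
  atom 12: C, bond orders sum to 3 (valence 4) → 1 H
  atom 13: C, bond orders sum to 3 (valence 4) → 1 H
  atom 14: C, bond orders sum to 3 (valence 4) → 1 H
Total hydrogens: 7.

7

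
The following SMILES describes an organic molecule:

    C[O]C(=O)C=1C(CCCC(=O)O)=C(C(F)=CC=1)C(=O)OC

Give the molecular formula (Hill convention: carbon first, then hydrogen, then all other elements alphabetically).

C14H15FO6

Walk through each heavy atom and fill implicit hydrogens from standard valence (C 4, N 3, O 2, S 2, halogen 1):
  atom 1: C, bond orders sum to 1 (valence 4) → 3 H
  atom 2: O with explicit H count 0
  atom 3: C, bond orders sum to 4 (valence 4) → 0 H
  atom 4: O, bond orders sum to 2 (valence 2) → 0 H
  atom 5: C, bond orders sum to 4 (valence 4) → 0 H
  atom 6: C, bond orders sum to 4 (valence 4) → 0 H
  atom 7: C, bond orders sum to 2 (valence 4) → 2 H
  atom 8: C, bond orders sum to 2 (valence 4) → 2 H
  atom 9: C, bond orders sum to 2 (valence 4) → 2 H
  atom 10: C, bond orders sum to 4 (valence 4) → 0 H
  atom 11: O, bond orders sum to 2 (valence 2) → 0 H
  atom 12: O, bond orders sum to 1 (valence 2) → 1 H
  atom 13: C, bond orders sum to 4 (valence 4) → 0 H
  atom 14: C, bond orders sum to 4 (valence 4) → 0 H
  atom 15: F (halogen, monovalent) → 0 H
  atom 16: C, bond orders sum to 3 (valence 4) → 1 H
  atom 17: C, bond orders sum to 3 (valence 4) → 1 H
  atom 18: C, bond orders sum to 4 (valence 4) → 0 H
  atom 19: O, bond orders sum to 2 (valence 2) → 0 H
  atom 20: O, bond orders sum to 2 (valence 2) → 0 H
  atom 21: C, bond orders sum to 1 (valence 4) → 3 H
Totals → C:14, H:15, F:1, O:6.
In Hill order: C14H15FO6.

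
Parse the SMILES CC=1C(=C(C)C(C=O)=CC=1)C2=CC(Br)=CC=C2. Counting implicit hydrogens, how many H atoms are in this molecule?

Walk through each heavy atom and fill implicit hydrogens from standard valence (C 4, N 3, O 2, S 2, halogen 1):
  atom 1: C, bond orders sum to 1 (valence 4) → 3 H
  atom 2: C, bond orders sum to 4 (valence 4) → 0 H
  atom 3: C, bond orders sum to 4 (valence 4) → 0 H
  atom 4: C, bond orders sum to 4 (valence 4) → 0 H
  atom 5: C, bond orders sum to 1 (valence 4) → 3 H
  atom 6: C, bond orders sum to 4 (valence 4) → 0 H
  atom 7: C, bond orders sum to 3 (valence 4) → 1 H
  atom 8: O, bond orders sum to 2 (valence 2) → 0 H
  atom 9: C, bond orders sum to 3 (valence 4) → 1 H
  atom 10: C, bond orders sum to 3 (valence 4) → 1 H
  atom 11: C, bond orders sum to 4 (valence 4) → 0 H
  atom 12: C, bond orders sum to 3 (valence 4) → 1 H
  atom 13: C, bond orders sum to 4 (valence 4) → 0 H
  atom 14: Br (halogen, monovalent) → 0 H
  atom 15: C, bond orders sum to 3 (valence 4) → 1 H
  atom 16: C, bond orders sum to 3 (valence 4) → 1 H
  atom 17: C, bond orders sum to 3 (valence 4) → 1 H
Total hydrogens: 13.

13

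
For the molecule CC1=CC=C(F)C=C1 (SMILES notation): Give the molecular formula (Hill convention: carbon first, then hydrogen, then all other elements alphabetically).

C7H7F

Walk through each heavy atom and fill implicit hydrogens from standard valence (C 4, N 3, O 2, S 2, halogen 1):
  atom 1: C, bond orders sum to 1 (valence 4) → 3 H
  atom 2: C, bond orders sum to 4 (valence 4) → 0 H
  atom 3: C, bond orders sum to 3 (valence 4) → 1 H
  atom 4: C, bond orders sum to 3 (valence 4) → 1 H
  atom 5: C, bond orders sum to 4 (valence 4) → 0 H
  atom 6: F (halogen, monovalent) → 0 H
  atom 7: C, bond orders sum to 3 (valence 4) → 1 H
  atom 8: C, bond orders sum to 3 (valence 4) → 1 H
Totals → C:7, H:7, F:1.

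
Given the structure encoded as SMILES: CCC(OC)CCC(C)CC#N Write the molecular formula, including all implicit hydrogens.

C10H19NO

Walk through each heavy atom and fill implicit hydrogens from standard valence (C 4, N 3, O 2, S 2, halogen 1):
  atom 1: C, bond orders sum to 1 (valence 4) → 3 H
  atom 2: C, bond orders sum to 2 (valence 4) → 2 H
  atom 3: C, bond orders sum to 3 (valence 4) → 1 H
  atom 4: O, bond orders sum to 2 (valence 2) → 0 H
  atom 5: C, bond orders sum to 1 (valence 4) → 3 H
  atom 6: C, bond orders sum to 2 (valence 4) → 2 H
  atom 7: C, bond orders sum to 2 (valence 4) → 2 H
  atom 8: C, bond orders sum to 3 (valence 4) → 1 H
  atom 9: C, bond orders sum to 1 (valence 4) → 3 H
  atom 10: C, bond orders sum to 2 (valence 4) → 2 H
  atom 11: C, bond orders sum to 4 (valence 4) → 0 H
  atom 12: N, bond orders sum to 3 (valence 3) → 0 H
Totals → C:10, H:19, N:1, O:1.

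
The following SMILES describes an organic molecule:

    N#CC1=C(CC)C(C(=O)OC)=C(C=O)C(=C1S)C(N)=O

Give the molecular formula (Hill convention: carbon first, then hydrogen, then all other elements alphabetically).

C13H12N2O4S

Walk through each heavy atom and fill implicit hydrogens from standard valence (C 4, N 3, O 2, S 2, halogen 1):
  atom 1: N, bond orders sum to 3 (valence 3) → 0 H
  atom 2: C, bond orders sum to 4 (valence 4) → 0 H
  atom 3: C, bond orders sum to 4 (valence 4) → 0 H
  atom 4: C, bond orders sum to 4 (valence 4) → 0 H
  atom 5: C, bond orders sum to 2 (valence 4) → 2 H
  atom 6: C, bond orders sum to 1 (valence 4) → 3 H
  atom 7: C, bond orders sum to 4 (valence 4) → 0 H
  atom 8: C, bond orders sum to 4 (valence 4) → 0 H
  atom 9: O, bond orders sum to 2 (valence 2) → 0 H
  atom 10: O, bond orders sum to 2 (valence 2) → 0 H
  atom 11: C, bond orders sum to 1 (valence 4) → 3 H
  atom 12: C, bond orders sum to 4 (valence 4) → 0 H
  atom 13: C, bond orders sum to 3 (valence 4) → 1 H
  atom 14: O, bond orders sum to 2 (valence 2) → 0 H
  atom 15: C, bond orders sum to 4 (valence 4) → 0 H
  atom 16: C, bond orders sum to 4 (valence 4) → 0 H
  atom 17: S, bond orders sum to 1 (valence 2) → 1 H
  atom 18: C, bond orders sum to 4 (valence 4) → 0 H
  atom 19: N, bond orders sum to 1 (valence 3) → 2 H
  atom 20: O, bond orders sum to 2 (valence 2) → 0 H
Totals → C:13, H:12, N:2, O:4, S:1.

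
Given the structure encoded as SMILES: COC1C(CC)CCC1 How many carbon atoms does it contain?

8

Count every carbon token in the SMILES (each C, including those in ring-closure positions and inside branches).
Carbon count: 8.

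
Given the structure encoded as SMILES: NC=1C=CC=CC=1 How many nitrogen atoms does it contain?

Scan the SMILES for N atoms (remember two-letter symbols like Cl and Br are single atoms).
Nitrogen count: 1.

1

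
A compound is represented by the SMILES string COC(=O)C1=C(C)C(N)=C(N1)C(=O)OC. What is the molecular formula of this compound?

C9H12N2O4

Walk through each heavy atom and fill implicit hydrogens from standard valence (C 4, N 3, O 2, S 2, halogen 1):
  atom 1: C, bond orders sum to 1 (valence 4) → 3 H
  atom 2: O, bond orders sum to 2 (valence 2) → 0 H
  atom 3: C, bond orders sum to 4 (valence 4) → 0 H
  atom 4: O, bond orders sum to 2 (valence 2) → 0 H
  atom 5: C, bond orders sum to 4 (valence 4) → 0 H
  atom 6: C, bond orders sum to 4 (valence 4) → 0 H
  atom 7: C, bond orders sum to 1 (valence 4) → 3 H
  atom 8: C, bond orders sum to 4 (valence 4) → 0 H
  atom 9: N, bond orders sum to 1 (valence 3) → 2 H
  atom 10: C, bond orders sum to 4 (valence 4) → 0 H
  atom 11: N, bond orders sum to 2 (valence 3) → 1 H
  atom 12: C, bond orders sum to 4 (valence 4) → 0 H
  atom 13: O, bond orders sum to 2 (valence 2) → 0 H
  atom 14: O, bond orders sum to 2 (valence 2) → 0 H
  atom 15: C, bond orders sum to 1 (valence 4) → 3 H
Totals → C:9, H:12, N:2, O:4.
In Hill order: C9H12N2O4.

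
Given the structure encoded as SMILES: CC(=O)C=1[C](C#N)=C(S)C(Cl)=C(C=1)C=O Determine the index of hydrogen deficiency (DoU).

8

Degree of unsaturation = (number of rings) + (number of π bonds).
Ring closures in the SMILES: 1.
π bonds: 5 double bonds (each 1 DoU), 1 triple bond (each 2 DoU) → 7 DoU from unsaturation.
Total DoU = 1 + 7 = 8.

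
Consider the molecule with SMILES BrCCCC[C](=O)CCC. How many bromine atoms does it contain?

Scan the SMILES for Br atoms (remember two-letter symbols like Cl and Br are single atoms).
Bromine count: 1.

1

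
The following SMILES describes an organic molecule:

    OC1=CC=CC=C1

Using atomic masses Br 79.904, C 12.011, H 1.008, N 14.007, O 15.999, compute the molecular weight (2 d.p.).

94.11 g/mol

First, the molecular formula is C6H6O (counting implicit H from valence).
  C: 6 × 12.011 = 72.066
  H: 6 × 1.008 = 6.048
  O: 1 × 15.999 = 15.999
Sum: 6×12.011 + 6×1.008 + 1×15.999 = 94.113 → 94.11 g/mol.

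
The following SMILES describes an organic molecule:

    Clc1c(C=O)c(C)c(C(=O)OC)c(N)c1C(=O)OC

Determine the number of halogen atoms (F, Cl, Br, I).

Halogen atoms appear at heavy-atom position 1 (1×Cl).
Other groups present: 1 aldehyde, 2 ester, 1 primary amine.
Halogen count: 1.

1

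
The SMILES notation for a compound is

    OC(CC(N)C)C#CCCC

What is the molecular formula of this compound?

Walk through each heavy atom and fill implicit hydrogens from standard valence (C 4, N 3, O 2, S 2, halogen 1):
  atom 1: O, bond orders sum to 1 (valence 2) → 1 H
  atom 2: C, bond orders sum to 3 (valence 4) → 1 H
  atom 3: C, bond orders sum to 2 (valence 4) → 2 H
  atom 4: C, bond orders sum to 3 (valence 4) → 1 H
  atom 5: N, bond orders sum to 1 (valence 3) → 2 H
  atom 6: C, bond orders sum to 1 (valence 4) → 3 H
  atom 7: C, bond orders sum to 4 (valence 4) → 0 H
  atom 8: C, bond orders sum to 4 (valence 4) → 0 H
  atom 9: C, bond orders sum to 2 (valence 4) → 2 H
  atom 10: C, bond orders sum to 2 (valence 4) → 2 H
  atom 11: C, bond orders sum to 1 (valence 4) → 3 H
Totals → C:9, H:17, N:1, O:1.

C9H17NO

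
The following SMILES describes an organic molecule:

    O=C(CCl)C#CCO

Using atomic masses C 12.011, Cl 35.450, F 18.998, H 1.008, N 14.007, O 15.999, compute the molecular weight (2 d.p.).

132.54 g/mol

First, the molecular formula is C5H5ClO2 (counting implicit H from valence).
  C: 5 × 12.011 = 60.055
  Cl: 1 × 35.450 = 35.450
  H: 5 × 1.008 = 5.040
  O: 2 × 15.999 = 31.998
Sum: 5×12.011 + 1×35.450 + 5×1.008 + 2×15.999 = 132.543 → 132.54 g/mol.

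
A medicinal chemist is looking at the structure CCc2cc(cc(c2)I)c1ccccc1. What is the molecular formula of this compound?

Walk through each heavy atom and fill implicit hydrogens from standard valence (C 4, N 3, O 2, S 2, halogen 1); for lowercase aromatic atoms, an aromatic c carries 1 H when it has two neighbours and 0 H with three, and aromatic n carries 0 H:
  atom 1: C, bond orders sum to 1 (valence 4) → 3 H
  atom 2: C, bond orders sum to 2 (valence 4) → 2 H
  atom 3: aromatic c, 3 neighbours → 0 H
  atom 4: aromatic c, 2 neighbours → 1 H
  atom 5: aromatic c, 3 neighbours → 0 H
  atom 6: aromatic c, 2 neighbours → 1 H
  atom 7: aromatic c, 3 neighbours → 0 H
  atom 8: aromatic c, 2 neighbours → 1 H
  atom 9: I (halogen, monovalent) → 0 H
  atom 10: aromatic c, 3 neighbours → 0 H
  atom 11: aromatic c, 2 neighbours → 1 H
  atom 12: aromatic c, 2 neighbours → 1 H
  atom 13: aromatic c, 2 neighbours → 1 H
  atom 14: aromatic c, 2 neighbours → 1 H
  atom 15: aromatic c, 2 neighbours → 1 H
Totals → C:14, H:13, I:1.
In Hill order: C14H13I.

C14H13I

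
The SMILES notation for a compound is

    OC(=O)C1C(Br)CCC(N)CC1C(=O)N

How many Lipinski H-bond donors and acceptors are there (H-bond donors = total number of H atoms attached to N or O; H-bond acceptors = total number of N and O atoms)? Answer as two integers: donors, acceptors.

Donors: find every N or O and count the H atoms it carries.
  atom 1 (O): bond orders sum to 1 → 1 H
  atom 3 (O): bond orders sum to 2 → 0 H
  atom 10 (N): bond orders sum to 1 → 2 H
  atom 14 (O): bond orders sum to 2 → 0 H
  atom 15 (N): bond orders sum to 1 → 2 H
Lipinski HBD = 5.
Acceptors: N atoms = 2, O atoms = 3 → HBA = 5.

5, 5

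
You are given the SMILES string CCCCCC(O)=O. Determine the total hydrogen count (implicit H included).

Walk through each heavy atom and fill implicit hydrogens from standard valence (C 4, N 3, O 2, S 2, halogen 1):
  atom 1: C, bond orders sum to 1 (valence 4) → 3 H
  atom 2: C, bond orders sum to 2 (valence 4) → 2 H
  atom 3: C, bond orders sum to 2 (valence 4) → 2 H
  atom 4: C, bond orders sum to 2 (valence 4) → 2 H
  atom 5: C, bond orders sum to 2 (valence 4) → 2 H
  atom 6: C, bond orders sum to 4 (valence 4) → 0 H
  atom 7: O, bond orders sum to 1 (valence 2) → 1 H
  atom 8: O, bond orders sum to 2 (valence 2) → 0 H
Total hydrogens: 12.

12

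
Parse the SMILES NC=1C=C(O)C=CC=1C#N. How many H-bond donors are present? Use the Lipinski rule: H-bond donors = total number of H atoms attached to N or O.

Donors: find every N or O and count the H atoms it carries.
  atom 1 (N): bond orders sum to 1 → 2 H
  atom 5 (O): bond orders sum to 1 → 1 H
  atom 10 (N): bond orders sum to 3 → 0 H
Lipinski HBD = 3.

3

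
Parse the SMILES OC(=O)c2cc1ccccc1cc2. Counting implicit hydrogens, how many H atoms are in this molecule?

Walk through each heavy atom and fill implicit hydrogens from standard valence (C 4, N 3, O 2, S 2, halogen 1); for lowercase aromatic atoms, an aromatic c carries 1 H when it has two neighbours and 0 H with three, and aromatic n carries 0 H:
  atom 1: O, bond orders sum to 1 (valence 2) → 1 H
  atom 2: C, bond orders sum to 4 (valence 4) → 0 H
  atom 3: O, bond orders sum to 2 (valence 2) → 0 H
  atom 4: aromatic c, 3 neighbours → 0 H
  atom 5: aromatic c, 2 neighbours → 1 H
  atom 6: aromatic c, 3 neighbours → 0 H
  atom 7: aromatic c, 2 neighbours → 1 H
  atom 8: aromatic c, 2 neighbours → 1 H
  atom 9: aromatic c, 2 neighbours → 1 H
  atom 10: aromatic c, 2 neighbours → 1 H
  atom 11: aromatic c, 3 neighbours → 0 H
  atom 12: aromatic c, 2 neighbours → 1 H
  atom 13: aromatic c, 2 neighbours → 1 H
Total hydrogens: 8.

8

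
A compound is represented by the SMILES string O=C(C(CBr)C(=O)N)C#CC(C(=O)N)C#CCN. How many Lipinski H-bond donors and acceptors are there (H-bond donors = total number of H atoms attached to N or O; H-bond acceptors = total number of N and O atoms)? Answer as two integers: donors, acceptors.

6, 6

Donors: find every N or O and count the H atoms it carries.
  atom 1 (O): bond orders sum to 2 → 0 H
  atom 7 (O): bond orders sum to 2 → 0 H
  atom 8 (N): bond orders sum to 1 → 2 H
  atom 13 (O): bond orders sum to 2 → 0 H
  atom 14 (N): bond orders sum to 1 → 2 H
  atom 18 (N): bond orders sum to 1 → 2 H
Lipinski HBD = 6.
Acceptors: N atoms = 3, O atoms = 3 → HBA = 6.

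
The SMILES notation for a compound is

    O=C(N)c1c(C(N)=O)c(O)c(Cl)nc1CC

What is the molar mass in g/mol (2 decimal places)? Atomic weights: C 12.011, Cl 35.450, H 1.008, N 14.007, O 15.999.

First, the molecular formula is C9H10ClN3O3 (counting implicit H from valence).
  C: 9 × 12.011 = 108.099
  Cl: 1 × 35.450 = 35.450
  H: 10 × 1.008 = 10.080
  N: 3 × 14.007 = 42.021
  O: 3 × 15.999 = 47.997
Sum: 9×12.011 + 1×35.450 + 10×1.008 + 3×14.007 + 3×15.999 = 243.647 → 243.65 g/mol.

243.65 g/mol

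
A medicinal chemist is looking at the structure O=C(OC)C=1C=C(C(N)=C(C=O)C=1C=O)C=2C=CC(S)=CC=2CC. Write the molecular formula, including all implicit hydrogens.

Walk through each heavy atom and fill implicit hydrogens from standard valence (C 4, N 3, O 2, S 2, halogen 1):
  atom 1: O, bond orders sum to 2 (valence 2) → 0 H
  atom 2: C, bond orders sum to 4 (valence 4) → 0 H
  atom 3: O, bond orders sum to 2 (valence 2) → 0 H
  atom 4: C, bond orders sum to 1 (valence 4) → 3 H
  atom 5: C, bond orders sum to 4 (valence 4) → 0 H
  atom 6: C, bond orders sum to 3 (valence 4) → 1 H
  atom 7: C, bond orders sum to 4 (valence 4) → 0 H
  atom 8: C, bond orders sum to 4 (valence 4) → 0 H
  atom 9: N, bond orders sum to 1 (valence 3) → 2 H
  atom 10: C, bond orders sum to 4 (valence 4) → 0 H
  atom 11: C, bond orders sum to 3 (valence 4) → 1 H
  atom 12: O, bond orders sum to 2 (valence 2) → 0 H
  atom 13: C, bond orders sum to 4 (valence 4) → 0 H
  atom 14: C, bond orders sum to 3 (valence 4) → 1 H
  atom 15: O, bond orders sum to 2 (valence 2) → 0 H
  atom 16: C, bond orders sum to 4 (valence 4) → 0 H
  atom 17: C, bond orders sum to 3 (valence 4) → 1 H
  atom 18: C, bond orders sum to 3 (valence 4) → 1 H
  atom 19: C, bond orders sum to 4 (valence 4) → 0 H
  atom 20: S, bond orders sum to 1 (valence 2) → 1 H
  atom 21: C, bond orders sum to 3 (valence 4) → 1 H
  atom 22: C, bond orders sum to 4 (valence 4) → 0 H
  atom 23: C, bond orders sum to 2 (valence 4) → 2 H
  atom 24: C, bond orders sum to 1 (valence 4) → 3 H
Totals → C:18, H:17, N:1, O:4, S:1.
In Hill order: C18H17NO4S.

C18H17NO4S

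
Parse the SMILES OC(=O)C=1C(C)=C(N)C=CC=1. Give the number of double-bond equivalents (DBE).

5

Molecular formula: C8H9NO2.
DoU = (2C + 2 + N − H − X) / 2, where X is the halogen count and O/S are ignored.
    = (2·8 + 2 + 1 − 9 − 0) / 2 = 10 / 2 = 5.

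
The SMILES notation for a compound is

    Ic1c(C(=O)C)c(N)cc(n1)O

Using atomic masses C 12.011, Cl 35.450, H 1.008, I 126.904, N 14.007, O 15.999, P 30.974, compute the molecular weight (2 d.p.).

278.05 g/mol

First, the molecular formula is C7H7IN2O2 (counting implicit H from valence).
  C: 7 × 12.011 = 84.077
  H: 7 × 1.008 = 7.056
  I: 1 × 126.904 = 126.904
  N: 2 × 14.007 = 28.014
  O: 2 × 15.999 = 31.998
Sum: 7×12.011 + 7×1.008 + 1×126.904 + 2×14.007 + 2×15.999 = 278.049 → 278.05 g/mol.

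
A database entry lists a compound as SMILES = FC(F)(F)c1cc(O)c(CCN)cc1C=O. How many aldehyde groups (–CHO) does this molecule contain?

1

The aldehyde motif appears at heavy-atom position 15 in the SMILES.
Other groups present: 1 hydroxyl, 1 primary amine.
Aldehyde count: 1.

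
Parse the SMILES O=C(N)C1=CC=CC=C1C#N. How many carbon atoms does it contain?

8

Count every carbon token in the SMILES (each C, including those in ring-closure positions and inside branches).
Carbon count: 8.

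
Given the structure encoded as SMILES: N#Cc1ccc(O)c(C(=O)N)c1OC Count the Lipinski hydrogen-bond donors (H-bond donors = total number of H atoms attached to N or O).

Donors: find every N or O and count the H atoms it carries.
  atom 1 (N): bond orders sum to 3 → 0 H
  atom 7 (O): bond orders sum to 1 → 1 H
  atom 10 (O): bond orders sum to 2 → 0 H
  atom 11 (N): bond orders sum to 1 → 2 H
  atom 13 (O): bond orders sum to 2 → 0 H
Lipinski HBD = 3.

3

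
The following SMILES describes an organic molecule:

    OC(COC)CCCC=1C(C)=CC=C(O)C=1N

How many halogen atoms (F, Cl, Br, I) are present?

Scan the SMILES for the halogen motif — none present.
Groups that are present: 1 ether, 2 hydroxyl, 1 primary amine.

0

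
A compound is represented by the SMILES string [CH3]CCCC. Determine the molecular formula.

C5H12

Walk through each heavy atom and fill implicit hydrogens from standard valence (C 4, N 3, O 2, S 2, halogen 1):
  atom 1: C with explicit H count 3
  atom 2: C, bond orders sum to 2 (valence 4) → 2 H
  atom 3: C, bond orders sum to 2 (valence 4) → 2 H
  atom 4: C, bond orders sum to 2 (valence 4) → 2 H
  atom 5: C, bond orders sum to 1 (valence 4) → 3 H
Totals → C:5, H:12.
In Hill order: C5H12.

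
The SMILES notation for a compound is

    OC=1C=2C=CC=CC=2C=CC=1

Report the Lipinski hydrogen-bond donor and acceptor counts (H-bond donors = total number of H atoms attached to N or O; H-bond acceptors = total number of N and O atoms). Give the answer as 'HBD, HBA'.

Donors: find every N or O and count the H atoms it carries.
  atom 1 (O): bond orders sum to 1 → 1 H
Lipinski HBD = 1.
Acceptors: N atoms = 0, O atoms = 1 → HBA = 1.

1, 1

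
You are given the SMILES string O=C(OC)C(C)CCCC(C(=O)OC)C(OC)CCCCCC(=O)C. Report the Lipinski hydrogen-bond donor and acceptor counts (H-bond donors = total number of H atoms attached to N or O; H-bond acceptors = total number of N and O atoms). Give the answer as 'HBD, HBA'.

Donors: find every N or O and count the H atoms it carries.
  atom 1 (O): bond orders sum to 2 → 0 H
  atom 3 (O): bond orders sum to 2 → 0 H
  atom 12 (O): bond orders sum to 2 → 0 H
  atom 13 (O): bond orders sum to 2 → 0 H
  atom 16 (O): bond orders sum to 2 → 0 H
  atom 24 (O): bond orders sum to 2 → 0 H
Lipinski HBD = 0.
Acceptors: N atoms = 0, O atoms = 6 → HBA = 6.

0, 6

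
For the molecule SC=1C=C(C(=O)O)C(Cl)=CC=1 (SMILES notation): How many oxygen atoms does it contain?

Scan the SMILES for O atoms (remember two-letter symbols like Cl and Br are single atoms).
Oxygen count: 2.

2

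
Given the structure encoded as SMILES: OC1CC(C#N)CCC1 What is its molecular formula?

C7H11NO

Walk through each heavy atom and fill implicit hydrogens from standard valence (C 4, N 3, O 2, S 2, halogen 1):
  atom 1: O, bond orders sum to 1 (valence 2) → 1 H
  atom 2: C, bond orders sum to 3 (valence 4) → 1 H
  atom 3: C, bond orders sum to 2 (valence 4) → 2 H
  atom 4: C, bond orders sum to 3 (valence 4) → 1 H
  atom 5: C, bond orders sum to 4 (valence 4) → 0 H
  atom 6: N, bond orders sum to 3 (valence 3) → 0 H
  atom 7: C, bond orders sum to 2 (valence 4) → 2 H
  atom 8: C, bond orders sum to 2 (valence 4) → 2 H
  atom 9: C, bond orders sum to 2 (valence 4) → 2 H
Totals → C:7, H:11, N:1, O:1.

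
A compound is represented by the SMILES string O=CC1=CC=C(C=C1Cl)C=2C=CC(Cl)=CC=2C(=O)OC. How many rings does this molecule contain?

2

In SMILES, each pair of matching ring-closure digits denotes one ring-closing bond; the number of such bonds equals the number of independent rings.
Ring-closure bonds here: 2.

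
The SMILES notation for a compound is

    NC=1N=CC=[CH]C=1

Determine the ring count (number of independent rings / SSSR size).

In SMILES, each pair of matching ring-closure digits denotes one ring-closing bond; the number of such bonds equals the number of independent rings.
Ring-closure bonds here: 1.

1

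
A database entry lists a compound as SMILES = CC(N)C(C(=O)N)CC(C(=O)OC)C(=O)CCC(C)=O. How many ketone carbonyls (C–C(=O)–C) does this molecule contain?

The ketone motif appears at heavy-atom positions 14, 18 in the SMILES.
Other groups present: 1 amide, 1 ester, 1 primary amine.
Ketone count: 2.

2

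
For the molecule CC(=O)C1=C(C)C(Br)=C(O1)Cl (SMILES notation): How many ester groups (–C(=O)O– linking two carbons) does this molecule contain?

0

Scan the SMILES for the ester motif — none present.
Groups that are present: 1 ketone.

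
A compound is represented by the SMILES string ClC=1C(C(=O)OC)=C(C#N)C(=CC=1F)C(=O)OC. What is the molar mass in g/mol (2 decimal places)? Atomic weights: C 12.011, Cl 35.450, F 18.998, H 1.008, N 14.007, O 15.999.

First, the molecular formula is C11H7ClFNO4 (counting implicit H from valence).
  C: 11 × 12.011 = 132.121
  Cl: 1 × 35.450 = 35.450
  F: 1 × 18.998 = 18.998
  H: 7 × 1.008 = 7.056
  N: 1 × 14.007 = 14.007
  O: 4 × 15.999 = 63.996
Sum: 11×12.011 + 1×35.450 + 1×18.998 + 7×1.008 + 1×14.007 + 4×15.999 = 271.628 → 271.63 g/mol.

271.63 g/mol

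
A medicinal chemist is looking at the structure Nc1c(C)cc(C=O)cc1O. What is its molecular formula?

C8H9NO2

Walk through each heavy atom and fill implicit hydrogens from standard valence (C 4, N 3, O 2, S 2, halogen 1); for lowercase aromatic atoms, an aromatic c carries 1 H when it has two neighbours and 0 H with three, and aromatic n carries 0 H:
  atom 1: N, bond orders sum to 1 (valence 3) → 2 H
  atom 2: aromatic c, 3 neighbours → 0 H
  atom 3: aromatic c, 3 neighbours → 0 H
  atom 4: C, bond orders sum to 1 (valence 4) → 3 H
  atom 5: aromatic c, 2 neighbours → 1 H
  atom 6: aromatic c, 3 neighbours → 0 H
  atom 7: C, bond orders sum to 3 (valence 4) → 1 H
  atom 8: O, bond orders sum to 2 (valence 2) → 0 H
  atom 9: aromatic c, 2 neighbours → 1 H
  atom 10: aromatic c, 3 neighbours → 0 H
  atom 11: O, bond orders sum to 1 (valence 2) → 1 H
Totals → C:8, H:9, N:1, O:2.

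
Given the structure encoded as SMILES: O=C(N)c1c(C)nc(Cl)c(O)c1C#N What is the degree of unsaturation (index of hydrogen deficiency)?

Molecular formula: C8H6ClN3O2.
DoU = (2C + 2 + N − H − X) / 2, where X is the halogen count and O/S are ignored.
    = (2·8 + 2 + 3 − 6 − 1) / 2 = 14 / 2 = 7.

7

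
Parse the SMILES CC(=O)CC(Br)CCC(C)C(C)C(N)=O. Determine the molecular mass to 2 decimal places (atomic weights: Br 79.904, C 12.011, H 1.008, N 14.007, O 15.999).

278.19 g/mol

First, the molecular formula is C11H20BrNO2 (counting implicit H from valence).
  Br: 1 × 79.904 = 79.904
  C: 11 × 12.011 = 132.121
  H: 20 × 1.008 = 20.160
  N: 1 × 14.007 = 14.007
  O: 2 × 15.999 = 31.998
Sum: 1×79.904 + 11×12.011 + 20×1.008 + 1×14.007 + 2×15.999 = 278.190 → 278.19 g/mol.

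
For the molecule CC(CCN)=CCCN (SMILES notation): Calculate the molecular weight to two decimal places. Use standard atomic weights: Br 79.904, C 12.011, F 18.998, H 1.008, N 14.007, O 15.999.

First, the molecular formula is C7H16N2 (counting implicit H from valence).
  C: 7 × 12.011 = 84.077
  H: 16 × 1.008 = 16.128
  N: 2 × 14.007 = 28.014
Sum: 7×12.011 + 16×1.008 + 2×14.007 = 128.219 → 128.22 g/mol.

128.22 g/mol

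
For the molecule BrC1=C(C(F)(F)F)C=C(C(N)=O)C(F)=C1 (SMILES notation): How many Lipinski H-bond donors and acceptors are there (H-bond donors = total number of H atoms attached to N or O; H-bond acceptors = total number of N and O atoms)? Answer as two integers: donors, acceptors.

2, 2

Donors: find every N or O and count the H atoms it carries.
  atom 11 (N): bond orders sum to 1 → 2 H
  atom 12 (O): bond orders sum to 2 → 0 H
Lipinski HBD = 2.
Acceptors: N atoms = 1, O atoms = 1 → HBA = 2.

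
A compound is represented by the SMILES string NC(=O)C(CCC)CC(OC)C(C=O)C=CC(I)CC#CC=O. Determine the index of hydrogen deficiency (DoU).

6

Degree of unsaturation = (number of rings) + (number of π bonds).
Ring closures in the SMILES: 0.
π bonds: 4 double bonds (each 1 DoU), 1 triple bond (each 2 DoU) → 6 DoU from unsaturation.
Total DoU = 0 + 6 = 6.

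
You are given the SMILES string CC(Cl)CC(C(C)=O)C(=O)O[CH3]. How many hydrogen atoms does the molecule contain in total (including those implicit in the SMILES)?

Walk through each heavy atom and fill implicit hydrogens from standard valence (C 4, N 3, O 2, S 2, halogen 1):
  atom 1: C, bond orders sum to 1 (valence 4) → 3 H
  atom 2: C, bond orders sum to 3 (valence 4) → 1 H
  atom 3: Cl (halogen, monovalent) → 0 H
  atom 4: C, bond orders sum to 2 (valence 4) → 2 H
  atom 5: C, bond orders sum to 3 (valence 4) → 1 H
  atom 6: C, bond orders sum to 4 (valence 4) → 0 H
  atom 7: C, bond orders sum to 1 (valence 4) → 3 H
  atom 8: O, bond orders sum to 2 (valence 2) → 0 H
  atom 9: C, bond orders sum to 4 (valence 4) → 0 H
  atom 10: O, bond orders sum to 2 (valence 2) → 0 H
  atom 11: O, bond orders sum to 2 (valence 2) → 0 H
  atom 12: C with explicit H count 3
Total hydrogens: 13.

13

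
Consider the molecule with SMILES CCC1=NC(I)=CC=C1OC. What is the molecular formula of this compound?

C8H10INO

Walk through each heavy atom and fill implicit hydrogens from standard valence (C 4, N 3, O 2, S 2, halogen 1):
  atom 1: C, bond orders sum to 1 (valence 4) → 3 H
  atom 2: C, bond orders sum to 2 (valence 4) → 2 H
  atom 3: C, bond orders sum to 4 (valence 4) → 0 H
  atom 4: N, bond orders sum to 3 (valence 3) → 0 H
  atom 5: C, bond orders sum to 4 (valence 4) → 0 H
  atom 6: I (halogen, monovalent) → 0 H
  atom 7: C, bond orders sum to 3 (valence 4) → 1 H
  atom 8: C, bond orders sum to 3 (valence 4) → 1 H
  atom 9: C, bond orders sum to 4 (valence 4) → 0 H
  atom 10: O, bond orders sum to 2 (valence 2) → 0 H
  atom 11: C, bond orders sum to 1 (valence 4) → 3 H
Totals → C:8, H:10, I:1, N:1, O:1.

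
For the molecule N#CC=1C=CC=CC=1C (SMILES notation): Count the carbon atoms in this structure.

8

Count every carbon token in the SMILES (each C, including those in ring-closure positions and inside branches).
Carbon count: 8.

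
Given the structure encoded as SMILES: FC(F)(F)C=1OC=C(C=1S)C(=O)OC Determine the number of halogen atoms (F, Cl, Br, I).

Halogen atoms appear at heavy-atom positions 1, 3, 4 (3×F).
Other groups present: 1 ester, 1 thiol.
Halogen count: 3.

3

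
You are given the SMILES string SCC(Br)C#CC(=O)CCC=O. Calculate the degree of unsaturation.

4

Molecular formula: C8H9BrO2S.
DoU = (2C + 2 + N − H − X) / 2, where X is the halogen count and O/S are ignored.
    = (2·8 + 2 + 0 − 9 − 1) / 2 = 8 / 2 = 4.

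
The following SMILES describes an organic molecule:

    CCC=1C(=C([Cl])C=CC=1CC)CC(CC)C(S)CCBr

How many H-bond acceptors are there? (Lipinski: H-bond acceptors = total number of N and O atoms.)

0

N atoms: 0; O atoms: 0.
Lipinski HBA = 0 + 0 = 0.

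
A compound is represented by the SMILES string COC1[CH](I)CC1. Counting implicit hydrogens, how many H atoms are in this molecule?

9

Walk through each heavy atom and fill implicit hydrogens from standard valence (C 4, N 3, O 2, S 2, halogen 1):
  atom 1: C, bond orders sum to 1 (valence 4) → 3 H
  atom 2: O, bond orders sum to 2 (valence 2) → 0 H
  atom 3: C, bond orders sum to 3 (valence 4) → 1 H
  atom 4: C with explicit H count 1
  atom 5: I (halogen, monovalent) → 0 H
  atom 6: C, bond orders sum to 2 (valence 4) → 2 H
  atom 7: C, bond orders sum to 2 (valence 4) → 2 H
Total hydrogens: 9.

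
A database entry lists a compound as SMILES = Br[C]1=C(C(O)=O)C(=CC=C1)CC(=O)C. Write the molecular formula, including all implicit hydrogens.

C10H9BrO3

Walk through each heavy atom and fill implicit hydrogens from standard valence (C 4, N 3, O 2, S 2, halogen 1):
  atom 1: Br (halogen, monovalent) → 0 H
  atom 2: C with explicit H count 0
  atom 3: C, bond orders sum to 4 (valence 4) → 0 H
  atom 4: C, bond orders sum to 4 (valence 4) → 0 H
  atom 5: O, bond orders sum to 1 (valence 2) → 1 H
  atom 6: O, bond orders sum to 2 (valence 2) → 0 H
  atom 7: C, bond orders sum to 4 (valence 4) → 0 H
  atom 8: C, bond orders sum to 3 (valence 4) → 1 H
  atom 9: C, bond orders sum to 3 (valence 4) → 1 H
  atom 10: C, bond orders sum to 3 (valence 4) → 1 H
  atom 11: C, bond orders sum to 2 (valence 4) → 2 H
  atom 12: C, bond orders sum to 4 (valence 4) → 0 H
  atom 13: O, bond orders sum to 2 (valence 2) → 0 H
  atom 14: C, bond orders sum to 1 (valence 4) → 3 H
Totals → C:10, H:9, Br:1, O:3.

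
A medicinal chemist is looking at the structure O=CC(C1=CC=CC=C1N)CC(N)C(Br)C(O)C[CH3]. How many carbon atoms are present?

14

Count every carbon token in the SMILES (each C, including those in ring-closure positions and inside branches).
Carbon count: 14.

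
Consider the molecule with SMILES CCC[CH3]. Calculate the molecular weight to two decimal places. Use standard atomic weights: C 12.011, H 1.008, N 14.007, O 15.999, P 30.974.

58.12 g/mol

First, the molecular formula is C4H10 (counting implicit H from valence).
  C: 4 × 12.011 = 48.044
  H: 10 × 1.008 = 10.080
Sum: 4×12.011 + 10×1.008 = 58.124 → 58.12 g/mol.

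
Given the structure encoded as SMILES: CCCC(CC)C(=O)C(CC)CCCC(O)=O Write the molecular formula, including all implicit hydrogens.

Walk through each heavy atom and fill implicit hydrogens from standard valence (C 4, N 3, O 2, S 2, halogen 1):
  atom 1: C, bond orders sum to 1 (valence 4) → 3 H
  atom 2: C, bond orders sum to 2 (valence 4) → 2 H
  atom 3: C, bond orders sum to 2 (valence 4) → 2 H
  atom 4: C, bond orders sum to 3 (valence 4) → 1 H
  atom 5: C, bond orders sum to 2 (valence 4) → 2 H
  atom 6: C, bond orders sum to 1 (valence 4) → 3 H
  atom 7: C, bond orders sum to 4 (valence 4) → 0 H
  atom 8: O, bond orders sum to 2 (valence 2) → 0 H
  atom 9: C, bond orders sum to 3 (valence 4) → 1 H
  atom 10: C, bond orders sum to 2 (valence 4) → 2 H
  atom 11: C, bond orders sum to 1 (valence 4) → 3 H
  atom 12: C, bond orders sum to 2 (valence 4) → 2 H
  atom 13: C, bond orders sum to 2 (valence 4) → 2 H
  atom 14: C, bond orders sum to 2 (valence 4) → 2 H
  atom 15: C, bond orders sum to 4 (valence 4) → 0 H
  atom 16: O, bond orders sum to 1 (valence 2) → 1 H
  atom 17: O, bond orders sum to 2 (valence 2) → 0 H
Totals → C:14, H:26, O:3.

C14H26O3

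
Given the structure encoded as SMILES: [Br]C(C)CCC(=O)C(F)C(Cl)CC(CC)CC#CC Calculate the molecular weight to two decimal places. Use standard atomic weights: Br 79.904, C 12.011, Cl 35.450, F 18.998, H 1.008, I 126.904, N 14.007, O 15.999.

353.70 g/mol

First, the molecular formula is C15H23BrClFO (counting implicit H from valence).
  Br: 1 × 79.904 = 79.904
  C: 15 × 12.011 = 180.165
  Cl: 1 × 35.450 = 35.450
  F: 1 × 18.998 = 18.998
  H: 23 × 1.008 = 23.184
  O: 1 × 15.999 = 15.999
Sum: 1×79.904 + 15×12.011 + 1×35.450 + 1×18.998 + 23×1.008 + 1×15.999 = 353.700 → 353.70 g/mol.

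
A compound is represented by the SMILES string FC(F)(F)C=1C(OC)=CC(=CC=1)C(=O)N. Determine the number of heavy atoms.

15

Every atom symbol written in the SMILES (organic subset) is one heavy atom; implicit H are not written.
Heavy atoms by element → C:9, F:3, N:1, O:2.
Total: 15.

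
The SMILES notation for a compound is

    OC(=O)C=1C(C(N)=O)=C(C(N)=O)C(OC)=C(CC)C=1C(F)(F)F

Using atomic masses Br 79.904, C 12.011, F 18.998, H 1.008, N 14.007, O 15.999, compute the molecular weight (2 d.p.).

First, the molecular formula is C13H13F3N2O5 (counting implicit H from valence).
  C: 13 × 12.011 = 156.143
  F: 3 × 18.998 = 56.994
  H: 13 × 1.008 = 13.104
  N: 2 × 14.007 = 28.014
  O: 5 × 15.999 = 79.995
Sum: 13×12.011 + 3×18.998 + 13×1.008 + 2×14.007 + 5×15.999 = 334.250 → 334.25 g/mol.

334.25 g/mol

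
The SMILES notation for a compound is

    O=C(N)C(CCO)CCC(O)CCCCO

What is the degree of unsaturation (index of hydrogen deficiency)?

1

Molecular formula: C11H23NO4.
DoU = (2C + 2 + N − H − X) / 2, where X is the halogen count and O/S are ignored.
    = (2·11 + 2 + 1 − 23 − 0) / 2 = 2 / 2 = 1.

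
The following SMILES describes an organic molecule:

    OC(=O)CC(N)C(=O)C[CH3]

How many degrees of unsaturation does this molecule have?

2

Degree of unsaturation = (number of rings) + (number of π bonds).
Ring closures in the SMILES: 0.
π bonds: 2 double bonds (each 1 DoU) → 2 DoU from unsaturation.
Total DoU = 0 + 2 = 2.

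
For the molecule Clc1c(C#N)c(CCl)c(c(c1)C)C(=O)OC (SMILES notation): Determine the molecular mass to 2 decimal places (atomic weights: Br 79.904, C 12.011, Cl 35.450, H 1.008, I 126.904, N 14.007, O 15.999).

258.10 g/mol

First, the molecular formula is C11H9Cl2NO2 (counting implicit H from valence).
  C: 11 × 12.011 = 132.121
  Cl: 2 × 35.450 = 70.900
  H: 9 × 1.008 = 9.072
  N: 1 × 14.007 = 14.007
  O: 2 × 15.999 = 31.998
Sum: 11×12.011 + 2×35.450 + 9×1.008 + 1×14.007 + 2×15.999 = 258.098 → 258.10 g/mol.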